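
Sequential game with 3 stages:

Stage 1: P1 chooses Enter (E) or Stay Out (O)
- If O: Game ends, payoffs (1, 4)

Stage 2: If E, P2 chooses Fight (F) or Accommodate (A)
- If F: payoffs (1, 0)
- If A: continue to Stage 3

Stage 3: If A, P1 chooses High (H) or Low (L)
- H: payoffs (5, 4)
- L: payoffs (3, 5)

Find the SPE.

SPE: (E, A, H); Outcome (5, 4)

Work:
Stage 3: P1 chooses H (5 vs 3)
Stage 2: P2: F->0, A->4 (anticipating H). Choose A
Stage 1: P1: O->1, E->5 (anticipating A, H). Choose E
SPE path: E -> A -> H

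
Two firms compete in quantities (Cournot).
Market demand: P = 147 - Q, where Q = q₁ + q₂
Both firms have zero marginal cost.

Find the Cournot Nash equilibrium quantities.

q₁* = q₂* = 49.0; P* = 49.0

Work:
Profit: π_i = P·q_i = (a - q_i - q_j)·q_i
FOC: ∂π_i/∂q_i = a - 2q_i - q_j = 0
Reaction function: q_i = (147 - q_j)/2
Symmetry: q* = 147/3 = 49.0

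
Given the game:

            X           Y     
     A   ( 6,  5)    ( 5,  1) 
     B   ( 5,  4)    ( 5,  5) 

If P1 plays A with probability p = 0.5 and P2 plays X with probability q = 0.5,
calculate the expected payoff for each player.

E[P1] = 5.25, E[P2] = 3.75

Work:
E[P1] = p·q·π₁(A,X) + p·(1-q)·π₁(A,Y) + (1-p)·q·π₁(B,X) + (1-p)·(1-q)·π₁(B,Y)
= 0.5·0.5·6 + 0.5·0.5·5 + 0.5·0.5·5 + 0.5·0.5·5
= 5.25

E[P2] = 3.75 (similar calculation)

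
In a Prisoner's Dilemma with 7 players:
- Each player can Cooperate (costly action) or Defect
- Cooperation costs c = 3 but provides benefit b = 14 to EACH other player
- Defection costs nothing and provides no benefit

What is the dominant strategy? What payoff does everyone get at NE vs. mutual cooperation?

Dominant: Defect; NE payoff = 0; Coop payoff = 81

Work:
Defect dominates (saves cost c = 3, benefit to others is external)
NE: All defect → everyone gets 0
If all cooperate: each receives (6)×14 - 3 = 81
Social dilemma: 81 > 0 but NE gives 0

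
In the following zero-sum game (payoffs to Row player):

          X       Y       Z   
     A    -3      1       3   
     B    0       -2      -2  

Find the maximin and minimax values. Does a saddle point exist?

Maximin = -2, Minimax = 0, Saddle: False

Work:
Row minimums: [-3, -2] → maximin = -2
Column maximums: [0, 1, 3] → minimax = 0
No saddle point (maximin ≠ minimax). Mixed strategy needed.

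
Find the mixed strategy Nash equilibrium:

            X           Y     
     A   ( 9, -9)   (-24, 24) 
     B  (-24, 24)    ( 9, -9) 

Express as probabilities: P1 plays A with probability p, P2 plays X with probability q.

p = 0.5, q = 0.5

Work:
Find probabilities that make opponent indifferent:
P2 chooses q to make P1 indifferent between A and B
P1 chooses p to make P2 indifferent between X and Y
Mixed NE: P1 plays (A: 0.5, B: 0.5), P2 plays (X: 0.5, Y: 0.5)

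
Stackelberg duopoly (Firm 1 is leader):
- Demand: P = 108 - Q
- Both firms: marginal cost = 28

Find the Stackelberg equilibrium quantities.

q₁* (leader) = 40.0, q₂* (follower) = 20.0

Work:
Follower's reaction: q₂ = (a - c - q₁)/2
Leader substitutes: π₁ = q₁·(a - q₁ - (a-c-q₁)/2 - c)
FOC: q₁* = (108 - 28)/2 = 40.00
Then: q₂* = (108 - 28 - 40.0)/2 = 20.00
Leader has first-mover advantage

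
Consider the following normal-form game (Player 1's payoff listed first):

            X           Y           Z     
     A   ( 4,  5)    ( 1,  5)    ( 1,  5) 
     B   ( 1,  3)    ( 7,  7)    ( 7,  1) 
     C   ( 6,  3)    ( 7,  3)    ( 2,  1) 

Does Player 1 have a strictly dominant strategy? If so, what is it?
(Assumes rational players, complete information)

No strictly dominant strategy exists for Player 1

Work:
A strategy strictly dominates another if it gives a strictly higher payoff against every opponent action. Compare each pair of P1's strategies column-by-column:
  A vs B: [4 vs 1, 1 vs 7, 1 vs 7] → A does not strictly dominate B (column Y: 1 ≤ 7)
  A vs C: [4 vs 6, 1 vs 7, 1 vs 2] → A does not strictly dominate C (column X: 4 ≤ 6)
  B vs A: [1 vs 4, 7 vs 1, 7 vs 1] → B does not strictly dominate A (column X: 1 ≤ 4)
  B vs C: [1 vs 6, 7 vs 7, 7 vs 2] → B does not strictly dominate C (column X: 1 ≤ 6)
  C vs A: [6 vs 4, 7 vs 1, 2 vs 1] → C strictly dominates A
  C vs B: [6 vs 1, 7 vs 7, 2 vs 7] → C does not strictly dominate B (column Y: 7 ≤ 7)
No single strategy strictly dominates all others → no strictly dominant strategy.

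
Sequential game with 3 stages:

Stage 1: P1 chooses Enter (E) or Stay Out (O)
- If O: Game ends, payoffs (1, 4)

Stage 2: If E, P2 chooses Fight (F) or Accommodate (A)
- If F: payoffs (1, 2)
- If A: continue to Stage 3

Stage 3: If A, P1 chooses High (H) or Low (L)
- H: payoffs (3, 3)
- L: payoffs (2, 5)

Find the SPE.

SPE: (E, A, H); Outcome (3, 3)

Work:
Stage 3: P1 chooses H (3 vs 2)
Stage 2: P2: F->2, A->3 (anticipating H). Choose A
Stage 1: P1: O->1, E->3 (anticipating A, H). Choose E
SPE path: E -> A -> H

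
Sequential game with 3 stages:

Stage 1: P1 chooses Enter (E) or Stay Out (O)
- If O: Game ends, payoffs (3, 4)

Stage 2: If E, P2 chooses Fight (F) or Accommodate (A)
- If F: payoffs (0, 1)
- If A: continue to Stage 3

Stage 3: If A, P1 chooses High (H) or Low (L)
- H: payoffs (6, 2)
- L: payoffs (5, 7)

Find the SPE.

SPE: (E, A, H); Outcome (6, 2)

Work:
Stage 3: P1 chooses H (6 vs 5)
Stage 2: P2: F->1, A->2 (anticipating H). Choose A
Stage 1: P1: O->3, E->6 (anticipating A, H). Choose E
SPE path: E -> A -> H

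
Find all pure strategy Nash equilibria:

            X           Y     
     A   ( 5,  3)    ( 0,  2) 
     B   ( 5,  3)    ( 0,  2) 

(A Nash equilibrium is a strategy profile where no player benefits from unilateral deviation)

Nash equilibrium: (A, X), (B, X)

Work:
Best responses:
  P1 vs X: payoffs [5, 5] → best response A/B (payoff 5)
  P1 vs Y: payoffs [0, 0] → best response A/B (payoff 0)
  P2 vs A: payoffs [3, 2] → best response X (payoff 3)
  P2 vs B: payoffs [3, 2] → best response X (payoff 3)
Mutual best responses: (A,X), (B,X) → Nash equilibria.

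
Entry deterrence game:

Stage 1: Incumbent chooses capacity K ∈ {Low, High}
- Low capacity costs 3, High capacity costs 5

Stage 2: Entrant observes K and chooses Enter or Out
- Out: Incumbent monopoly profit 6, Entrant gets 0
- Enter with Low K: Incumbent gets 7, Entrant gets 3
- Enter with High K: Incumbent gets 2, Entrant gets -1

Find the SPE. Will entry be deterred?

SPE: (Low, Enter|Low, Out|High); Entry not deterred. Incumbent net profit = 4, Entrant gets 3

Work:
After Low K: Entrant enters (3 > 0)
After High K: Entrant stays out (-1 < 0)
Incumbent: Low → 7−3=4, High → 6−5=1
Incumbent chooses Low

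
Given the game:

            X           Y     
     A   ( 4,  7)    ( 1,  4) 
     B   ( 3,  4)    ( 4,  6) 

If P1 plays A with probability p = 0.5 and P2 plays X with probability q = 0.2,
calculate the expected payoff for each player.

E[P1] = 2.7, E[P2] = 5.1

Work:
E[P1] = p·q·π₁(A,X) + p·(1-q)·π₁(A,Y) + (1-p)·q·π₁(B,X) + (1-p)·(1-q)·π₁(B,Y)
= 0.5·0.2·4 + 0.5·0.8·1 + 0.5·0.2·3 + 0.5·0.8·4
= 2.7

E[P2] = 5.1 (similar calculation)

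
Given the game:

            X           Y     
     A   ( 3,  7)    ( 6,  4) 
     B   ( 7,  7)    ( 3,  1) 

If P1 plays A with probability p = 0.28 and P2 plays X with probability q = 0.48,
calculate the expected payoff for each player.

E[P1] = 4.8192, E[P2] = 4.3168

Work:
E[P1] = p·q·π₁(A,X) + p·(1-q)·π₁(A,Y) + (1-p)·q·π₁(B,X) + (1-p)·(1-q)·π₁(B,Y)
= 0.28·0.48·3 + 0.28·0.52·6 + 0.72·0.48·7 + 0.72·0.52·3
= 4.8192

E[P2] = 4.3168 (similar calculation)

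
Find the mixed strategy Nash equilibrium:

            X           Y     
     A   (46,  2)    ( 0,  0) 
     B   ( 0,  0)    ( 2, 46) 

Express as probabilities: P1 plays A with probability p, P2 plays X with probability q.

p = 0.9583, q = 0.0417

Work:
Find probabilities that make opponent indifferent:
P2 chooses q to make P1 indifferent between A and B
P1 chooses p to make P2 indifferent between X and Y
Mixed NE: P1 plays (A: 0.9583, B: 0.0417), P2 plays (X: 0.0417, Y: 0.9583)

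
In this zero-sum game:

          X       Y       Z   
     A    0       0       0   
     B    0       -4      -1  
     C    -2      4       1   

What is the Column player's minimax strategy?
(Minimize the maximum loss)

Column should play X, value = 0

Work:
Column player minimizes Row's maximum payoff:
Column X: max payoff to Row = 0
Column Y: max payoff to Row = 4
Column Z: max payoff to Row = 1
Minimum is 0, achieved by column X.
Minimax strategy: X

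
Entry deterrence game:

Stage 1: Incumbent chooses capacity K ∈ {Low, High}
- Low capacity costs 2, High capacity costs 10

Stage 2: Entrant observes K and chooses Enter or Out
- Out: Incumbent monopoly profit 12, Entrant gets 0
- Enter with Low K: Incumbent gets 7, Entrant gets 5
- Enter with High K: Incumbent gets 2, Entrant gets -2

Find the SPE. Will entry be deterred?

SPE: (Low, Enter|Low, Out|High); Entry not deterred. Incumbent net profit = 5, Entrant gets 5

Work:
After Low K: Entrant enters (5 > 0)
After High K: Entrant stays out (-2 < 0)
Incumbent: Low → 7−2=5, High → 12−10=2
Incumbent chooses Low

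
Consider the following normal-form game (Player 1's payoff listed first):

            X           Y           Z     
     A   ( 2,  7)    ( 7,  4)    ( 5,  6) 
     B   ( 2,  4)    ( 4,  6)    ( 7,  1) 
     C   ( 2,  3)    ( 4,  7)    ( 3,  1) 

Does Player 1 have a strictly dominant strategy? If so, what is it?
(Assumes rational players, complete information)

No strictly dominant strategy exists for Player 1

Work:
A strategy strictly dominates another if it gives a strictly higher payoff against every opponent action. Compare each pair of P1's strategies column-by-column:
  A vs B: [2 vs 2, 7 vs 4, 5 vs 7] → A does not strictly dominate B (column X: 2 ≤ 2)
  A vs C: [2 vs 2, 7 vs 4, 5 vs 3] → A does not strictly dominate C (column X: 2 ≤ 2)
  B vs A: [2 vs 2, 4 vs 7, 7 vs 5] → B does not strictly dominate A (column X: 2 ≤ 2)
  B vs C: [2 vs 2, 4 vs 4, 7 vs 3] → B does not strictly dominate C (column X: 2 ≤ 2)
  C vs A: [2 vs 2, 4 vs 7, 3 vs 5] → C does not strictly dominate A (column X: 2 ≤ 2)
  C vs B: [2 vs 2, 4 vs 4, 3 vs 7] → C does not strictly dominate B (column X: 2 ≤ 2)
No single strategy strictly dominates all others → no strictly dominant strategy.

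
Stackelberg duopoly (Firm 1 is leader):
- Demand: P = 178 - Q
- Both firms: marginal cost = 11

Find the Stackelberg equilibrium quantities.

q₁* (leader) = 83.5, q₂* (follower) = 41.75

Work:
Follower's reaction: q₂ = (a - c - q₁)/2
Leader substitutes: π₁ = q₁·(a - q₁ - (a-c-q₁)/2 - c)
FOC: q₁* = (178 - 11)/2 = 83.50
Then: q₂* = (178 - 11 - 83.5)/2 = 41.75
Leader has first-mover advantage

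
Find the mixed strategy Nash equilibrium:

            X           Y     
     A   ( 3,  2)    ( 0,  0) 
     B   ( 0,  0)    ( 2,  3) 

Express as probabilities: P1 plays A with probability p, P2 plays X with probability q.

p = 0.6, q = 0.4

Work:
Find probabilities that make opponent indifferent:
P2 chooses q to make P1 indifferent between A and B
P1 chooses p to make P2 indifferent between X and Y
Mixed NE: P1 plays (A: 0.6, B: 0.4), P2 plays (X: 0.4, Y: 0.6)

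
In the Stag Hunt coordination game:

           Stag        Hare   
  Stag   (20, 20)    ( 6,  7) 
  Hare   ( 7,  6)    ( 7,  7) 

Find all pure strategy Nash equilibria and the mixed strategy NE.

Pure NE: (Stag, Stag) and (Hare, Hare); Mixed NE: p = 0.0714, q = 0.0714

Work:
Check pure NE:
(Stag, Stag): (20, 20) - no unilateral deviation beneficial
(Hare, Hare): (7, 7) - no unilateral deviation beneficial
Mixed NE: P1 plays Stag with p = 0.0714, P2 plays Stag with q = 0.0714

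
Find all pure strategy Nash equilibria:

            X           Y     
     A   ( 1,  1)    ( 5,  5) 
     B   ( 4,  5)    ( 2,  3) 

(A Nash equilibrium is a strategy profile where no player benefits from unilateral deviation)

Nash equilibrium: (A, Y), (B, X)

Work:
Best responses:
  P1 vs X: payoffs [1, 4] → best response B (payoff 4)
  P1 vs Y: payoffs [5, 2] → best response A (payoff 5)
  P2 vs A: payoffs [1, 5] → best response Y (payoff 5)
  P2 vs B: payoffs [5, 3] → best response X (payoff 5)
Mutual best responses: (A,Y), (B,X) → Nash equilibria.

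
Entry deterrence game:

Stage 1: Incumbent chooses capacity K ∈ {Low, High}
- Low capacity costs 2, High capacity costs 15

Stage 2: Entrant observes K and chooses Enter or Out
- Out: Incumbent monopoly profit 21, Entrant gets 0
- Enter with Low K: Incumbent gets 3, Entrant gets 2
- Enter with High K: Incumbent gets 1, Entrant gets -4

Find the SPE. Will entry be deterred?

SPE: (High, Enter|Low, Out|High); Entry deterred. Incumbent net profit = 6

Work:
After Low K: Entrant enters (2 > 0)
After High K: Entrant stays out (-4 < 0)
Incumbent: Low → 3−2=1, High → 21−15=6
Incumbent chooses High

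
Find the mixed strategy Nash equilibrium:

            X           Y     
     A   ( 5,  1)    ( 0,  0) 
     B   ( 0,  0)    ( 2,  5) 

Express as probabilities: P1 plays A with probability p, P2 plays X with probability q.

p = 0.8333, q = 0.2857

Work:
Find probabilities that make opponent indifferent:
P2 chooses q to make P1 indifferent between A and B
P1 chooses p to make P2 indifferent between X and Y
Mixed NE: P1 plays (A: 0.8333, B: 0.1667), P2 plays (X: 0.2857, Y: 0.7143)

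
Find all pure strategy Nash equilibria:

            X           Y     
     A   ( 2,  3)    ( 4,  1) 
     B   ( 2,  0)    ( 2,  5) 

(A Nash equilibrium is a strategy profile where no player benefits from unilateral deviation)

Nash equilibrium: (A, X)

Work:
Best responses:
  P1 vs X: payoffs [2, 2] → best response A/B (payoff 2)
  P1 vs Y: payoffs [4, 2] → best response A (payoff 4)
  P2 vs A: payoffs [3, 1] → best response X (payoff 3)
  P2 vs B: payoffs [0, 5] → best response Y (payoff 5)
Mutual best responses: (A,X) → Nash equilibria.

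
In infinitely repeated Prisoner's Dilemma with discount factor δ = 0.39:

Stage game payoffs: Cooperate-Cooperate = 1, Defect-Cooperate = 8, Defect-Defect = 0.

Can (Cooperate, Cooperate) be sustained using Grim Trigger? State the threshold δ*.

δ* = 0.875; since δ = 0.39 < 0.875, cooperation cannot be sustained

Work:
For Grim Trigger:
Cooperate forever: 1/(1-δ)
Defect then punished: 8 + 0·δ/(1-δ)
Need: 1/(1-δ) ≥ 8 + 0·δ/(1-δ)
Solving: δ ≥ (T-R)/(T-P) = (8-1)/(8-0) = 0.875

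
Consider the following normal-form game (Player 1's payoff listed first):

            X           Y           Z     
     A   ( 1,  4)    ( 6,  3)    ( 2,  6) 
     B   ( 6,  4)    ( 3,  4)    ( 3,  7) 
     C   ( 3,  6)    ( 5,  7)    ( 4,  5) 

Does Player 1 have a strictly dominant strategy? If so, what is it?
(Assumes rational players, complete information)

No strictly dominant strategy exists for Player 1

Work:
A strategy strictly dominates another if it gives a strictly higher payoff against every opponent action. Compare each pair of P1's strategies column-by-column:
  A vs B: [1 vs 6, 6 vs 3, 2 vs 3] → A does not strictly dominate B (column X: 1 ≤ 6)
  A vs C: [1 vs 3, 6 vs 5, 2 vs 4] → A does not strictly dominate C (column X: 1 ≤ 3)
  B vs A: [6 vs 1, 3 vs 6, 3 vs 2] → B does not strictly dominate A (column Y: 3 ≤ 6)
  B vs C: [6 vs 3, 3 vs 5, 3 vs 4] → B does not strictly dominate C (column Y: 3 ≤ 5)
  C vs A: [3 vs 1, 5 vs 6, 4 vs 2] → C does not strictly dominate A (column Y: 5 ≤ 6)
  C vs B: [3 vs 6, 5 vs 3, 4 vs 3] → C does not strictly dominate B (column X: 3 ≤ 6)
No single strategy strictly dominates all others → no strictly dominant strategy.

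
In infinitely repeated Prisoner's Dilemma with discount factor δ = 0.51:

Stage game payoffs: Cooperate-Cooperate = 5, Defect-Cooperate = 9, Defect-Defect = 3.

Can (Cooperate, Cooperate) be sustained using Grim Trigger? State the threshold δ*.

δ* = 0.6667; since δ = 0.51 < 0.6667, cooperation cannot be sustained

Work:
For Grim Trigger:
Cooperate forever: 5/(1-δ)
Defect then punished: 9 + 3·δ/(1-δ)
Need: 5/(1-δ) ≥ 9 + 3·δ/(1-δ)
Solving: δ ≥ (T-R)/(T-P) = (9-5)/(9-3) = 0.6667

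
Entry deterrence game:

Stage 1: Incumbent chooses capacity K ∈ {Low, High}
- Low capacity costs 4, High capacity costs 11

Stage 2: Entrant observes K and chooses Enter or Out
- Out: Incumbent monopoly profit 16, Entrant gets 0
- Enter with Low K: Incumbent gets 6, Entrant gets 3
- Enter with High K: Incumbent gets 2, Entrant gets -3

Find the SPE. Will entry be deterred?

SPE: (High, Enter|Low, Out|High); Entry deterred. Incumbent net profit = 5

Work:
After Low K: Entrant enters (3 > 0)
After High K: Entrant stays out (-3 < 0)
Incumbent: Low → 6−4=2, High → 16−11=5
Incumbent chooses High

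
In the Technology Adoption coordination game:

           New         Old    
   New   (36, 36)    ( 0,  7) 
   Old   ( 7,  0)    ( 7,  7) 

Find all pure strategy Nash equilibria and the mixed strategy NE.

Pure NE: (New, New) and (Old, Old); Mixed NE: p = 0.1944, q = 0.1944

Work:
Check pure NE:
(New, New): (36, 36) - no unilateral deviation beneficial
(Old, Old): (7, 7) - no unilateral deviation beneficial
Mixed NE: P1 plays New with p = 0.1944, P2 plays New with q = 0.1944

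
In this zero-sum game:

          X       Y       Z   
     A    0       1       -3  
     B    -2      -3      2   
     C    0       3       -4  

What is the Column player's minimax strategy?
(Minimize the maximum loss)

Column should play X, value = 0

Work:
Column player minimizes Row's maximum payoff:
Column X: max payoff to Row = 0
Column Y: max payoff to Row = 3
Column Z: max payoff to Row = 2
Minimum is 0, achieved by column X.
Minimax strategy: X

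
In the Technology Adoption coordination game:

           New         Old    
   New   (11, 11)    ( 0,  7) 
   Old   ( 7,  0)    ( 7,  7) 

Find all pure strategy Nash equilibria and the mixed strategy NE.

Pure NE: (New, New) and (Old, Old); Mixed NE: p = 0.6364, q = 0.6364

Work:
Check pure NE:
(New, New): (11, 11) - no unilateral deviation beneficial
(Old, Old): (7, 7) - no unilateral deviation beneficial
Mixed NE: P1 plays New with p = 0.6364, P2 plays New with q = 0.6364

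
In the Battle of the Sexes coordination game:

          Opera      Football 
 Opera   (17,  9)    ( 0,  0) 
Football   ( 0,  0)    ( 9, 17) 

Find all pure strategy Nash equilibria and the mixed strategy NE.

Pure NE: (Opera, Opera) and (Football, Football); Mixed NE: p = 0.6538, q = 0.3462

Work:
Check pure NE:
(Opera, Opera): (17, 9) - no unilateral deviation beneficial
(Football, Football): (9, 17) - no unilateral deviation beneficial
Mixed NE: P1 plays Opera with p = 0.6538, P2 plays Opera with q = 0.3462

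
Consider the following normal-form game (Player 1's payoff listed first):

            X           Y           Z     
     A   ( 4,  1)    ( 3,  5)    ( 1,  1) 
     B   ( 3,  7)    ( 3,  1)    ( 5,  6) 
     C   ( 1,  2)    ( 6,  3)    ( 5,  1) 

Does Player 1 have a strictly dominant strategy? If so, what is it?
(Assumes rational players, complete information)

No strictly dominant strategy exists for Player 1

Work:
A strategy strictly dominates another if it gives a strictly higher payoff against every opponent action. Compare each pair of P1's strategies column-by-column:
  A vs B: [4 vs 3, 3 vs 3, 1 vs 5] → A does not strictly dominate B (column Y: 3 ≤ 3)
  A vs C: [4 vs 1, 3 vs 6, 1 vs 5] → A does not strictly dominate C (column Y: 3 ≤ 6)
  B vs A: [3 vs 4, 3 vs 3, 5 vs 1] → B does not strictly dominate A (column X: 3 ≤ 4)
  B vs C: [3 vs 1, 3 vs 6, 5 vs 5] → B does not strictly dominate C (column Y: 3 ≤ 6)
  C vs A: [1 vs 4, 6 vs 3, 5 vs 1] → C does not strictly dominate A (column X: 1 ≤ 4)
  C vs B: [1 vs 3, 6 vs 3, 5 vs 5] → C does not strictly dominate B (column X: 1 ≤ 3)
No single strategy strictly dominates all others → no strictly dominant strategy.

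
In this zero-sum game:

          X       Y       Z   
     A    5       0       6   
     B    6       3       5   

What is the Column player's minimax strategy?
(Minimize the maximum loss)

Column should play Y, value = 3

Work:
Column player minimizes Row's maximum payoff:
Column X: max payoff to Row = 6
Column Y: max payoff to Row = 3
Column Z: max payoff to Row = 6
Minimum is 3, achieved by column Y.
Minimax strategy: Y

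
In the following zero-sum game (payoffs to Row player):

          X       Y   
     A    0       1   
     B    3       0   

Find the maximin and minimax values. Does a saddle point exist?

Maximin = 0, Minimax = 1, Saddle: False

Work:
Row minimums: [0, 0] → maximin = 0
Column maximums: [3, 1] → minimax = 1
No saddle point (maximin ≠ minimax). Mixed strategy needed.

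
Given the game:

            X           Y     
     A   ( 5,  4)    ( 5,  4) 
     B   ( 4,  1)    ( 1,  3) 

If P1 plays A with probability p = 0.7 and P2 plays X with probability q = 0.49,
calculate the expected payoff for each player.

E[P1] = 4.241, E[P2] = 3.406

Work:
E[P1] = p·q·π₁(A,X) + p·(1-q)·π₁(A,Y) + (1-p)·q·π₁(B,X) + (1-p)·(1-q)·π₁(B,Y)
= 0.7·0.49·5 + 0.7·0.51·5 + 0.3·0.49·4 + 0.3·0.51·1
= 4.241

E[P2] = 3.406 (similar calculation)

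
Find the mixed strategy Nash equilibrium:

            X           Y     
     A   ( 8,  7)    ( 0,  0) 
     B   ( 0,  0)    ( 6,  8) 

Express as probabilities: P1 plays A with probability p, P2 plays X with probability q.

p = 0.5333, q = 0.4286

Work:
Find probabilities that make opponent indifferent:
P2 chooses q to make P1 indifferent between A and B
P1 chooses p to make P2 indifferent between X and Y
Mixed NE: P1 plays (A: 0.5333, B: 0.4667), P2 plays (X: 0.4286, Y: 0.5714)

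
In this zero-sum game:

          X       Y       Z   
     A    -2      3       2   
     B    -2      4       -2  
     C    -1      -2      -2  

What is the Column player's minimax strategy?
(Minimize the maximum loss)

Column should play X, value = -1

Work:
Column player minimizes Row's maximum payoff:
Column X: max payoff to Row = -1
Column Y: max payoff to Row = 4
Column Z: max payoff to Row = 2
Minimum is -1, achieved by column X.
Minimax strategy: X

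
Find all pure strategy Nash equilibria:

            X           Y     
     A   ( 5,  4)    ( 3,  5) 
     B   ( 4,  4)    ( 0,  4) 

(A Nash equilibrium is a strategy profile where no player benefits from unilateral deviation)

Nash equilibrium: (A, Y)

Work:
Best responses:
  P1 vs X: payoffs [5, 4] → best response A (payoff 5)
  P1 vs Y: payoffs [3, 0] → best response A (payoff 3)
  P2 vs A: payoffs [4, 5] → best response Y (payoff 5)
  P2 vs B: payoffs [4, 4] → best response X/Y (payoff 4)
Mutual best responses: (A,Y) → Nash equilibria.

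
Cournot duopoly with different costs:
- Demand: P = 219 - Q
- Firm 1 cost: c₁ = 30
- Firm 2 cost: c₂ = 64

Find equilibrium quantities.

q₁* = 74.33, q₂* = 40.33

Work:
Reaction: q₁ = (219 - 30 - q₂)/2
Reaction: q₂ = (219 - 64 - q₁)/2
Solve simultaneously:
q₁* = (219 - 2×30 + 64)/3 = 74.33
q₂* = (219 - 2×64 + 30)/3 = 40.33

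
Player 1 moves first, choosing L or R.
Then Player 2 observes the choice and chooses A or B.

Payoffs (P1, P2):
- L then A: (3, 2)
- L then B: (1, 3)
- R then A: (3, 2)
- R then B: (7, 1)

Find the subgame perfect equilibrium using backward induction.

P1 plays R, P2 plays B after L and A after R; Payoff (3, 2)

Work:
Backward induction:
After L: P2 chooses B → P1 gets 1
After R: P2 chooses A → P1 gets 3
P1 chooses R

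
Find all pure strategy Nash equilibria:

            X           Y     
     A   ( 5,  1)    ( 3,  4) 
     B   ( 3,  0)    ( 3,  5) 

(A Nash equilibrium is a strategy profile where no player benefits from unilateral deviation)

Nash equilibrium: (A, Y), (B, Y)

Work:
Best responses:
  P1 vs X: payoffs [5, 3] → best response A (payoff 5)
  P1 vs Y: payoffs [3, 3] → best response A/B (payoff 3)
  P2 vs A: payoffs [1, 4] → best response Y (payoff 4)
  P2 vs B: payoffs [0, 5] → best response Y (payoff 5)
Mutual best responses: (A,Y), (B,Y) → Nash equilibria.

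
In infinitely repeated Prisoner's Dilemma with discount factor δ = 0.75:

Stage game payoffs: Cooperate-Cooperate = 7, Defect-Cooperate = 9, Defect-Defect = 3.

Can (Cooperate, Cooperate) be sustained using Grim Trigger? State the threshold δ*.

δ* = 0.3333; since δ = 0.75 ≥ 0.3333, cooperation can be sustained

Work:
For Grim Trigger:
Cooperate forever: 7/(1-δ)
Defect then punished: 9 + 3·δ/(1-δ)
Need: 7/(1-δ) ≥ 9 + 3·δ/(1-δ)
Solving: δ ≥ (T-R)/(T-P) = (9-7)/(9-3) = 0.3333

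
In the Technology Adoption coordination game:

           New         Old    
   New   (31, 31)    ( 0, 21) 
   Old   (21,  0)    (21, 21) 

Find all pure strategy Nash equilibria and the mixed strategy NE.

Pure NE: (New, New) and (Old, Old); Mixed NE: p = 0.6774, q = 0.6774

Work:
Check pure NE:
(New, New): (31, 31) - no unilateral deviation beneficial
(Old, Old): (21, 21) - no unilateral deviation beneficial
Mixed NE: P1 plays New with p = 0.6774, P2 plays New with q = 0.6774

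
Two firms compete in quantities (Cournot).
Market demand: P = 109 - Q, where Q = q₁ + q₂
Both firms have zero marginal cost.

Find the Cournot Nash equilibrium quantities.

q₁* = q₂* = 36.33; P* = 36.33

Work:
Profit: π_i = P·q_i = (a - q_i - q_j)·q_i
FOC: ∂π_i/∂q_i = a - 2q_i - q_j = 0
Reaction function: q_i = (109 - q_j)/2
Symmetry: q* = 109/3 = 36.33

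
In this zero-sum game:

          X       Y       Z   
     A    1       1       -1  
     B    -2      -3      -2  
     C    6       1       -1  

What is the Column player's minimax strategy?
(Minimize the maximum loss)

Column should play Z, value = -1

Work:
Column player minimizes Row's maximum payoff:
Column X: max payoff to Row = 6
Column Y: max payoff to Row = 1
Column Z: max payoff to Row = -1
Minimum is -1, achieved by column Z.
Minimax strategy: Z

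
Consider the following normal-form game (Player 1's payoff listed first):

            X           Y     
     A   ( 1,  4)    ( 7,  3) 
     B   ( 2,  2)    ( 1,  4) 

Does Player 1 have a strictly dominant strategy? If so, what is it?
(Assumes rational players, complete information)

No strictly dominant strategy exists for Player 1

Work:
A strategy strictly dominates another if it gives a strictly higher payoff against every opponent action. Compare each pair of P1's strategies column-by-column:
  A vs B: [1 vs 2, 7 vs 1] → A does not strictly dominate B (column X: 1 ≤ 2)
  B vs A: [2 vs 1, 1 vs 7] → B does not strictly dominate A (column Y: 1 ≤ 7)
No single strategy strictly dominates all others → no strictly dominant strategy.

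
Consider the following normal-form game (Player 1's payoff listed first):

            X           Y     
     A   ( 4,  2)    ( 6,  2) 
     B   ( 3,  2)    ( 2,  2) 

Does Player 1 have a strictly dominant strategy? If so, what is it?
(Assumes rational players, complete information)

Yes, Player 1's strictly dominant strategy is A

Work:
A strategy strictly dominates another if it gives a strictly higher payoff against every opponent action. Compare each pair of P1's strategies column-by-column:
  A vs B: [4 vs 3, 6 vs 2] → A strictly dominates B
  B vs A: [3 vs 4, 2 vs 6] → B does not strictly dominate A (column X: 3 ≤ 4)
A strictly dominates every other strategy → strictly dominant.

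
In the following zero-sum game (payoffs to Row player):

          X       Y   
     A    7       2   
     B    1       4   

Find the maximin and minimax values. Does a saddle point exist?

Maximin = 2, Minimax = 4, Saddle: False

Work:
Row minimums: [2, 1] → maximin = 2
Column maximums: [7, 4] → minimax = 4
No saddle point (maximin ≠ minimax). Mixed strategy needed.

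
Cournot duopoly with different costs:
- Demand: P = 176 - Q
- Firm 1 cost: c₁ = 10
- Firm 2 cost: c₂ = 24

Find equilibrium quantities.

q₁* = 60.0, q₂* = 46.0

Work:
Reaction: q₁ = (176 - 10 - q₂)/2
Reaction: q₂ = (176 - 24 - q₁)/2
Solve simultaneously:
q₁* = (176 - 2×10 + 24)/3 = 60.0
q₂* = (176 - 2×24 + 10)/3 = 46.0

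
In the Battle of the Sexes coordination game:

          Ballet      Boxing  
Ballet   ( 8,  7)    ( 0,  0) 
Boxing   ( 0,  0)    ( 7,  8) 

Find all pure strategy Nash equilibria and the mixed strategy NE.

Pure NE: (Ballet, Ballet) and (Boxing, Boxing); Mixed NE: p = 0.5333, q = 0.4667

Work:
Check pure NE:
(Ballet, Ballet): (8, 7) - no unilateral deviation beneficial
(Boxing, Boxing): (7, 8) - no unilateral deviation beneficial
Mixed NE: P1 plays Ballet with p = 0.5333, P2 plays Ballet with q = 0.4667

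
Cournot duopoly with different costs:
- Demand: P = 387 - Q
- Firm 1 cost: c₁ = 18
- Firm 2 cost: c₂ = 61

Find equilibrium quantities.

q₁* = 137.33, q₂* = 94.33

Work:
Reaction: q₁ = (387 - 18 - q₂)/2
Reaction: q₂ = (387 - 61 - q₁)/2
Solve simultaneously:
q₁* = (387 - 2×18 + 61)/3 = 137.33
q₂* = (387 - 2×61 + 18)/3 = 94.33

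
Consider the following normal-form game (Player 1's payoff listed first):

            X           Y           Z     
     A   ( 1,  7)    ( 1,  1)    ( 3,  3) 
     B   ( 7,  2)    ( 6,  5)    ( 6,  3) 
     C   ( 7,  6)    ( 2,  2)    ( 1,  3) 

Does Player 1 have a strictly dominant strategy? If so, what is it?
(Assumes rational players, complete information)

No strictly dominant strategy exists for Player 1

Work:
A strategy strictly dominates another if it gives a strictly higher payoff against every opponent action. Compare each pair of P1's strategies column-by-column:
  A vs B: [1 vs 7, 1 vs 6, 3 vs 6] → A does not strictly dominate B (column X: 1 ≤ 7)
  A vs C: [1 vs 7, 1 vs 2, 3 vs 1] → A does not strictly dominate C (column X: 1 ≤ 7)
  B vs A: [7 vs 1, 6 vs 1, 6 vs 3] → B strictly dominates A
  B vs C: [7 vs 7, 6 vs 2, 6 vs 1] → B does not strictly dominate C (column X: 7 ≤ 7)
  C vs A: [7 vs 1, 2 vs 1, 1 vs 3] → C does not strictly dominate A (column Z: 1 ≤ 3)
  C vs B: [7 vs 7, 2 vs 6, 1 vs 6] → C does not strictly dominate B (column X: 7 ≤ 7)
No single strategy strictly dominates all others → no strictly dominant strategy.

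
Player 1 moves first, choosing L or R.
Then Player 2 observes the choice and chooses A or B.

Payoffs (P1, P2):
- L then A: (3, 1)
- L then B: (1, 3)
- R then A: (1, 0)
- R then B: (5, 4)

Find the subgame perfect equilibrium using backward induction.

P1 plays R, P2 plays B after L and B after R; Payoff (5, 4)

Work:
Backward induction:
After L: P2 chooses B → P1 gets 1
After R: P2 chooses B → P1 gets 5
P1 chooses R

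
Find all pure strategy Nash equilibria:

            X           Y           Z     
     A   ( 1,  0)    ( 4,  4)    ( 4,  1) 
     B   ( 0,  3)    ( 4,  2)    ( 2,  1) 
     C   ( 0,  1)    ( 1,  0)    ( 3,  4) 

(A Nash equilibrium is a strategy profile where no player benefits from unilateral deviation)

Nash equilibrium: (A, Y)

Work:
Best responses:
  P1 vs X: payoffs [1, 0, 0] → best response A (payoff 1)
  P1 vs Y: payoffs [4, 4, 1] → best response A/B (payoff 4)
  P1 vs Z: payoffs [4, 2, 3] → best response A (payoff 4)
  P2 vs A: payoffs [0, 4, 1] → best response Y (payoff 4)
  P2 vs B: payoffs [3, 2, 1] → best response X (payoff 3)
  P2 vs C: payoffs [1, 0, 4] → best response Z (payoff 4)
Mutual best responses: (A,Y) → Nash equilibria.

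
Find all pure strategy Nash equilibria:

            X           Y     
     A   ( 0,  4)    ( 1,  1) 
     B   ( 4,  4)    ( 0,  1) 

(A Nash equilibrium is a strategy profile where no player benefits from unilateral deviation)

Nash equilibrium: (B, X)

Work:
Best responses:
  P1 vs X: payoffs [0, 4] → best response B (payoff 4)
  P1 vs Y: payoffs [1, 0] → best response A (payoff 1)
  P2 vs A: payoffs [4, 1] → best response X (payoff 4)
  P2 vs B: payoffs [4, 1] → best response X (payoff 4)
Mutual best responses: (B,X) → Nash equilibria.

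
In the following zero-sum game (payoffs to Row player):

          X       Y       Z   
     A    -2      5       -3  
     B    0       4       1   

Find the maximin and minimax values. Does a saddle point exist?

Maximin = 0, Minimax = 0, Saddle: True

Work:
Row minimums: [-3, 0] → maximin = 0
Column maximums: [0, 5, 1] → minimax = 0
Saddle point exists! Game value = 0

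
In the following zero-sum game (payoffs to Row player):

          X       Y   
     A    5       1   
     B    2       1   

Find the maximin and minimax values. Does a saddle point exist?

Maximin = 1, Minimax = 1, Saddle: True

Work:
Row minimums: [1, 1] → maximin = 1
Column maximums: [5, 1] → minimax = 1
Saddle point exists! Game value = 1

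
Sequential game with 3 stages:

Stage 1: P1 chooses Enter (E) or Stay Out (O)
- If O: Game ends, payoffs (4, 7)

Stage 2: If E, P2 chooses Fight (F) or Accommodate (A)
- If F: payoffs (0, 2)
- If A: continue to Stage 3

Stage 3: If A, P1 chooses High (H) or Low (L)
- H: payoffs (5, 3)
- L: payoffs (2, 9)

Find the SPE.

SPE: (E, A, H); Outcome (5, 3)

Work:
Stage 3: P1 chooses H (5 vs 2)
Stage 2: P2: F->2, A->3 (anticipating H). Choose A
Stage 1: P1: O->4, E->5 (anticipating A, H). Choose E
SPE path: E -> A -> H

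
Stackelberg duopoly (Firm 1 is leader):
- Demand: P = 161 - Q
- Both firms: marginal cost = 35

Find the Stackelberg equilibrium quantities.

q₁* (leader) = 63.0, q₂* (follower) = 31.5

Work:
Follower's reaction: q₂ = (a - c - q₁)/2
Leader substitutes: π₁ = q₁·(a - q₁ - (a-c-q₁)/2 - c)
FOC: q₁* = (161 - 35)/2 = 63.00
Then: q₂* = (161 - 35 - 63.0)/2 = 31.50
Leader has first-mover advantage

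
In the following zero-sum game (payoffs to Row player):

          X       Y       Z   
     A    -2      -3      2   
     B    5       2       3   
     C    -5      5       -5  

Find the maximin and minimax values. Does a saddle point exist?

Maximin = 2, Minimax = 3, Saddle: False

Work:
Row minimums: [-3, 2, -5] → maximin = 2
Column maximums: [5, 5, 3] → minimax = 3
No saddle point (maximin ≠ minimax). Mixed strategy needed.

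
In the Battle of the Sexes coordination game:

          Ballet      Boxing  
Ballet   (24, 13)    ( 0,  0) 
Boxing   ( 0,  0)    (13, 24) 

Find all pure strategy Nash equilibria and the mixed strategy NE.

Pure NE: (Ballet, Ballet) and (Boxing, Boxing); Mixed NE: p = 0.6486, q = 0.3514

Work:
Check pure NE:
(Ballet, Ballet): (24, 13) - no unilateral deviation beneficial
(Boxing, Boxing): (13, 24) - no unilateral deviation beneficial
Mixed NE: P1 plays Ballet with p = 0.6486, P2 plays Ballet with q = 0.3514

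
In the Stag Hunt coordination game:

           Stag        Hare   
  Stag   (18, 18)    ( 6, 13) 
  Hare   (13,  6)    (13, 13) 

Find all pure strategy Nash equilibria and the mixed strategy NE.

Pure NE: (Stag, Stag) and (Hare, Hare); Mixed NE: p = 0.5833, q = 0.5833

Work:
Check pure NE:
(Stag, Stag): (18, 18) - no unilateral deviation beneficial
(Hare, Hare): (13, 13) - no unilateral deviation beneficial
Mixed NE: P1 plays Stag with p = 0.5833, P2 plays Stag with q = 0.5833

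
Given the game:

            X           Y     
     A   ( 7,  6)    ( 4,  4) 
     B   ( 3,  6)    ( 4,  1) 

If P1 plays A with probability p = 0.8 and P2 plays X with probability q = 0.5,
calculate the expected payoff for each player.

E[P1] = 5.1, E[P2] = 4.7

Work:
E[P1] = p·q·π₁(A,X) + p·(1-q)·π₁(A,Y) + (1-p)·q·π₁(B,X) + (1-p)·(1-q)·π₁(B,Y)
= 0.8·0.5·7 + 0.8·0.5·4 + 0.2·0.5·3 + 0.2·0.5·4
= 5.1

E[P2] = 4.7 (similar calculation)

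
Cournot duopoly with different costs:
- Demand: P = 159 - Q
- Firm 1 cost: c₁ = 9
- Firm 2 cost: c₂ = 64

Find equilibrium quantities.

q₁* = 68.33, q₂* = 13.33

Work:
Reaction: q₁ = (159 - 9 - q₂)/2
Reaction: q₂ = (159 - 64 - q₁)/2
Solve simultaneously:
q₁* = (159 - 2×9 + 64)/3 = 68.33
q₂* = (159 - 2×64 + 9)/3 = 13.33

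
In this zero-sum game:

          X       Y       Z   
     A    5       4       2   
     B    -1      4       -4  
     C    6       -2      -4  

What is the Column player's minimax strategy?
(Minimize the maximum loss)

Column should play Z, value = 2

Work:
Column player minimizes Row's maximum payoff:
Column X: max payoff to Row = 6
Column Y: max payoff to Row = 4
Column Z: max payoff to Row = 2
Minimum is 2, achieved by column Z.
Minimax strategy: Z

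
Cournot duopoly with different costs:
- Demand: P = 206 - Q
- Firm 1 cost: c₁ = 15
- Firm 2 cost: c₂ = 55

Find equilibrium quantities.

q₁* = 77.0, q₂* = 37.0

Work:
Reaction: q₁ = (206 - 15 - q₂)/2
Reaction: q₂ = (206 - 55 - q₁)/2
Solve simultaneously:
q₁* = (206 - 2×15 + 55)/3 = 77.0
q₂* = (206 - 2×55 + 15)/3 = 37.0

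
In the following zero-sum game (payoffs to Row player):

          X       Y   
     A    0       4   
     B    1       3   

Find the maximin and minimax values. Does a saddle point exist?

Maximin = 1, Minimax = 1, Saddle: True

Work:
Row minimums: [0, 1] → maximin = 1
Column maximums: [1, 4] → minimax = 1
Saddle point exists! Game value = 1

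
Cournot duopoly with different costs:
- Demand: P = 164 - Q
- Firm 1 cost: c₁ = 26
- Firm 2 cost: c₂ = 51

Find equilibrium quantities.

q₁* = 54.33, q₂* = 29.33

Work:
Reaction: q₁ = (164 - 26 - q₂)/2
Reaction: q₂ = (164 - 51 - q₁)/2
Solve simultaneously:
q₁* = (164 - 2×26 + 51)/3 = 54.33
q₂* = (164 - 2×51 + 26)/3 = 29.33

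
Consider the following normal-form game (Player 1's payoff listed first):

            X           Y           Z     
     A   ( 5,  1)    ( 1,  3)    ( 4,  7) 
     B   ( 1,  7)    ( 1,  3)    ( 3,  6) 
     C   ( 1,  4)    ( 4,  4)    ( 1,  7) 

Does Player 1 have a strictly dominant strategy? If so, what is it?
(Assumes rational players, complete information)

No strictly dominant strategy exists for Player 1

Work:
A strategy strictly dominates another if it gives a strictly higher payoff against every opponent action. Compare each pair of P1's strategies column-by-column:
  A vs B: [5 vs 1, 1 vs 1, 4 vs 3] → A does not strictly dominate B (column Y: 1 ≤ 1)
  A vs C: [5 vs 1, 1 vs 4, 4 vs 1] → A does not strictly dominate C (column Y: 1 ≤ 4)
  B vs A: [1 vs 5, 1 vs 1, 3 vs 4] → B does not strictly dominate A (column X: 1 ≤ 5)
  B vs C: [1 vs 1, 1 vs 4, 3 vs 1] → B does not strictly dominate C (column X: 1 ≤ 1)
  C vs A: [1 vs 5, 4 vs 1, 1 vs 4] → C does not strictly dominate A (column X: 1 ≤ 5)
  C vs B: [1 vs 1, 4 vs 1, 1 vs 3] → C does not strictly dominate B (column X: 1 ≤ 1)
No single strategy strictly dominates all others → no strictly dominant strategy.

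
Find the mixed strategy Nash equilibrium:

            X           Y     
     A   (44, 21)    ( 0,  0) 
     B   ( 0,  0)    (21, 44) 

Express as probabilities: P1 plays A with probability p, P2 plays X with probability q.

p = 0.6769, q = 0.3231

Work:
Find probabilities that make opponent indifferent:
P2 chooses q to make P1 indifferent between A and B
P1 chooses p to make P2 indifferent between X and Y
Mixed NE: P1 plays (A: 0.6769, B: 0.3231), P2 plays (X: 0.3231, Y: 0.6769)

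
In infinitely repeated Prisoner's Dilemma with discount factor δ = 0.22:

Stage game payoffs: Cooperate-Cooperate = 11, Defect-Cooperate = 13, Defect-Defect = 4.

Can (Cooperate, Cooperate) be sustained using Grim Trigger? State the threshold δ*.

δ* = 0.2222; since δ = 0.22 < 0.2222, cooperation cannot be sustained

Work:
For Grim Trigger:
Cooperate forever: 11/(1-δ)
Defect then punished: 13 + 4·δ/(1-δ)
Need: 11/(1-δ) ≥ 13 + 4·δ/(1-δ)
Solving: δ ≥ (T-R)/(T-P) = (13-11)/(13-4) = 0.2222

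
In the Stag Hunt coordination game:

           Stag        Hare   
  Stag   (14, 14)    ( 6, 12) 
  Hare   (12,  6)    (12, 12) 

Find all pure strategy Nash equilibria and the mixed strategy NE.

Pure NE: (Stag, Stag) and (Hare, Hare); Mixed NE: p = 0.75, q = 0.75

Work:
Check pure NE:
(Stag, Stag): (14, 14) - no unilateral deviation beneficial
(Hare, Hare): (12, 12) - no unilateral deviation beneficial
Mixed NE: P1 plays Stag with p = 0.75, P2 plays Stag with q = 0.75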